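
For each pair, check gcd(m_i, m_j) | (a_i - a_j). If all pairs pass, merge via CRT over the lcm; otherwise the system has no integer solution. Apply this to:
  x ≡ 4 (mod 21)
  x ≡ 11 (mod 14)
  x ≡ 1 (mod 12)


Moduli 21, 14, 12 are not pairwise coprime, so CRT works modulo lcm(m_i) when all pairwise compatibility conditions hold.
Pairwise compatibility: gcd(m_i, m_j) must divide a_i - a_j for every pair.
Merge one congruence at a time:
  Start: x ≡ 4 (mod 21).
  Combine with x ≡ 11 (mod 14): gcd(21, 14) = 7; 11 - 4 = 7, which IS divisible by 7, so compatible.
    Write x = 4 + 21·t and substitute into x ≡ 11 (mod 14): 21·t ≡ 11 − 4 = 7 (mod 14).
    Divide the congruence (and modulus) by g = 7: 3·t ≡ 1 (mod 2).
    Reduce coefficients mod 2: 1·t ≡ 1 (mod 2).
    So t ≡ 1 (mod 2).
    Then x = 4 + 21·1 = 25, valid modulo lcm(21, 14) = 42: x ≡ 25 (mod 42).
  Combine with x ≡ 1 (mod 12): gcd(42, 12) = 6; 1 - 25 = -24, which IS divisible by 6, so compatible.
    Write x = 25 + 42·t and substitute into x ≡ 1 (mod 12): 42·t ≡ 1 − 25 = -24 (mod 12).
    Divide the congruence (and modulus) by g = 6: 7·t ≡ -4 (mod 2).
    Reduce coefficients mod 2: 1·t ≡ 0 (mod 2).
    So t ≡ 0 (mod 2).
    Then x = 25 + 42·0 = 25, valid modulo lcm(42, 12) = 84: x ≡ 25 (mod 84).
Verify: 25 mod 21 = 4, 25 mod 14 = 11, 25 mod 12 = 1.

x ≡ 25 (mod 84).


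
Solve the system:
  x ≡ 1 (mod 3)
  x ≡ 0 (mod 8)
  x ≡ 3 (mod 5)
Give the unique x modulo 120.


Moduli 3, 8, 5 are pairwise coprime; by CRT there is a unique solution modulo M = 3 · 8 · 5 = 120.
Solve pairwise, accumulating the modulus:
  Start with x ≡ 1 (mod 3).
  Combine with x ≡ 0 (mod 8): since gcd(3, 8) = 1, we get a unique residue mod 24.
    Write x = 1 + 3·t and substitute into x ≡ 0 (mod 8): 3·t ≡ 0 − 1 = -1 (mod 8).
    Reduce coefficients mod 8: 3·t ≡ 7 (mod 8).
    The inverse of 3 mod 8 is 3 (since 3·3 = 9 = 1·8 + 1), so t ≡ 3·7 = 21 ≡ 5 (mod 8).
    Then x = 1 + 3·5 = 16, valid modulo lcm(3, 8) = 24: x ≡ 16 (mod 24).
  Combine with x ≡ 3 (mod 5): since gcd(24, 5) = 1, we get a unique residue mod 120.
    Write x = 16 + 24·t and substitute into x ≡ 3 (mod 5): 24·t ≡ 3 − 16 = -13 (mod 5).
    Reduce coefficients mod 5: 4·t ≡ 2 (mod 5).
    The inverse of 4 mod 5 is 4 (since 4·4 = 16 = 3·5 + 1), so t ≡ 4·2 = 8 ≡ 3 (mod 5).
    Then x = 16 + 24·3 = 88, valid modulo lcm(24, 5) = 120: x ≡ 88 (mod 120).
Verify: 88 mod 3 = 1 ✓, 88 mod 8 = 0 ✓, 88 mod 5 = 3 ✓.

x ≡ 88 (mod 120).


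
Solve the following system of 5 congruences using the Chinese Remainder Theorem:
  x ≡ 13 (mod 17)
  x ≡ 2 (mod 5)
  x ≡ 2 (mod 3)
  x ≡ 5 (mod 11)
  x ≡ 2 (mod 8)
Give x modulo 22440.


Product of moduli M = 17 · 5 · 3 · 11 · 8 = 22440.
Merge one congruence at a time:
  Start: x ≡ 13 (mod 17).
  Combine with x ≡ 2 (mod 5); new modulus lcm = 85.
    Write x = 13 + 17·t and substitute into x ≡ 2 (mod 5): 17·t ≡ 2 − 13 = -11 (mod 5).
    Reduce coefficients mod 5: 2·t ≡ 4 (mod 5).
    The inverse of 2 mod 5 is 3 (since 2·3 = 6 = 1·5 + 1), so t ≡ 3·4 = 12 ≡ 2 (mod 5).
    Then x = 13 + 17·2 = 47, valid modulo lcm(17, 5) = 85: x ≡ 47 (mod 85).
  Combine with x ≡ 2 (mod 3); new modulus lcm = 255.
    Write x = 47 + 85·t and substitute into x ≡ 2 (mod 3): 85·t ≡ 2 − 47 = -45 (mod 3).
    Reduce coefficients mod 3: 1·t ≡ 0 (mod 3).
    So t ≡ 0 (mod 3).
    Then x = 47 + 85·0 = 47, valid modulo lcm(85, 3) = 255: x ≡ 47 (mod 255).
  Combine with x ≡ 5 (mod 11); new modulus lcm = 2805.
    Write x = 47 + 255·t and substitute into x ≡ 5 (mod 11): 255·t ≡ 5 − 47 = -42 (mod 11).
    Reduce coefficients mod 11: 2·t ≡ 2 (mod 11).
    The inverse of 2 mod 11 is 6 (since 2·6 = 12 = 1·11 + 1), so t ≡ 6·2 = 12 ≡ 1 (mod 11).
    Then x = 47 + 255·1 = 302, valid modulo lcm(255, 11) = 2805: x ≡ 302 (mod 2805).
  Combine with x ≡ 2 (mod 8); new modulus lcm = 22440.
    Write x = 302 + 2805·t and substitute into x ≡ 2 (mod 8): 2805·t ≡ 2 − 302 = -300 (mod 8).
    Reduce coefficients mod 8: 5·t ≡ 4 (mod 8).
    The inverse of 5 mod 8 is 5 (since 5·5 = 25 = 3·8 + 1), so t ≡ 5·4 = 20 ≡ 4 (mod 8).
    Then x = 302 + 2805·4 = 11522, valid modulo lcm(2805, 8) = 22440: x ≡ 11522 (mod 22440).
Verify against each original: 11522 mod 17 = 13, 11522 mod 5 = 2, 11522 mod 3 = 2, 11522 mod 11 = 5, 11522 mod 8 = 2.

x ≡ 11522 (mod 22440).


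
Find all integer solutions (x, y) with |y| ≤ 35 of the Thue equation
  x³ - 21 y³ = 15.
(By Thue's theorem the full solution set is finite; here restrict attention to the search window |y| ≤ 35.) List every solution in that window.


The equation is x³ - 21y³ = 15. For fixed y, x³ = 21·y³ + 15, so a solution requires the RHS to be a perfect cube.
Strategy: iterate y from -35 to 35, compute RHS = 21·y³ + 15, and check whether it is a (positive or negative) perfect cube.
Check small values of y:
  y = 0: RHS = 15 is not a perfect cube.
  y = 1: RHS = 36 is not a perfect cube.
  y = -1: RHS = -6 is not a perfect cube.
  y = 2: RHS = 183 is not a perfect cube.
  y = -2: RHS = -153 is not a perfect cube.
  y = 3: RHS = 582 is not a perfect cube.
  y = -3: RHS = -552 is not a perfect cube.
Continuing the search up to |y| = 35 finds no solutions either.
No (x, y) in the scanned range satisfies the equation.

No integer solutions with |y| ≤ 35.


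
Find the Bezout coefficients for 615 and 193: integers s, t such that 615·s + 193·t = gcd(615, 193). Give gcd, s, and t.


Euclidean algorithm on (615, 193) — divide until remainder is 0:
  615 = 3 · 193 + 36
  193 = 5 · 36 + 13
  36 = 2 · 13 + 10
  13 = 1 · 10 + 3
  10 = 3 · 3 + 1
  3 = 3 · 1 + 0
gcd(615, 193) = 1.
Track Bezout coefficients alongside the remainders: start with r₀ = 615 = a·1 + b·0 (s = 1, t = 0) and r₁ = 193 = a·0 + b·1 (s = 0, t = 1); each new remainder r_{k+1} = r_{k-1} − q_k·r_k inherits s_{k+1} = s_{k-1} − q_k·s_k, t_{k+1} = t_{k-1} − q_k·t_k, so r_k = a·s_k + b·t_k at every step:
  q = 3: r = 36, s = 1 − 3·0 = 1, t = 0 − 3·1 = -3  (check: 615·1 + 193·(-3) = 36)
  q = 5: r = 13, s = 0 − 5·1 = -5, t = 1 − 5·(-3) = 16  (check: 615·(-5) + 193·16 = 13)
  q = 2: r = 10, s = 1 − 2·(-5) = 11, t = -3 − 2·16 = -35  (check: 615·11 + 193·(-35) = 10)
  q = 1: r = 3, s = -5 − 1·11 = -16, t = 16 − 1·(-35) = 51  (check: 615·(-16) + 193·51 = 3)
  q = 3: r = 1, s = 11 − 3·(-16) = 59, t = -35 − 3·51 = -188  (check: 615·59 + 193·(-188) = 1)
The row with r = 1 (the gcd) gives the Bezout coefficients s = 59, t = -188.
Result: 615 · (59) + 193 · (-188) = 1.

gcd(615, 193) = 1; s = 59, t = -188 (check: 615·59 + 193·(-188) = 1).


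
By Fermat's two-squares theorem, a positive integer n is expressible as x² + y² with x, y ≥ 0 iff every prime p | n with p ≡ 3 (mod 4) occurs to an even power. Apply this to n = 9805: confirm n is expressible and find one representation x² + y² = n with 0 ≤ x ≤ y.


Step 1: Factor n = 9805 = 5 · 37 · 53.
Step 2: Check the mod-4 condition on each prime factor: 5 ≡ 1 (mod 4), exponent 1; 37 ≡ 1 (mod 4), exponent 1; 53 ≡ 1 (mod 4), exponent 1.
All primes ≡ 3 (mod 4) appear to even exponent (or don't appear), so by the two-squares theorem n IS expressible as a sum of two squares.
Step 3: Build a representation. Here n = 5 · 37 · 53 is a product of primes ≡ 1 (mod 4). Each prime p ≡ 1 (mod 4) is itself a sum of two squares; find a² by testing p − a² for a perfect square:
  5: 5 − 1² = 4 = 2² ⇒ 5 = 1² + 2².
  37: 37 − 1² = 36 = 6² ⇒ 37 = 1² + 6².
  53: 53 − 1² = 52, 53 − 2² = 49 = 7² ⇒ 53 = 2² + 7².
  Combine using the Brahmagupta–Fibonacci identity (a² + b²)(c² + d²) = (ac − bd)² + (ad + bc)² = (ac + bd)² + (ad − bc)²:
  5 · 37 = 185: from (1² + 2²)(1² + 6²), take (1·1 − 2·6, 1·6 + 2·1) = (1 − 12, 6 + 2) = (-11, 8); dropping signs (only squares matter) gives (11, 8); check 11² + 8² = 121 + 64 = 185 ✓.
  185 · 53 = 9805: from (11² + 8²)(2² + 7²), take (11·2 − 8·7, 11·7 + 8·2) = (22 − 56, 77 + 16) = (-34, 93); dropping signs (only squares matter) gives (34, 93); check 34² + 93² = 1156 + 8649 = 9805 ✓.
Step 4: Order so x ≤ y and verify: 34² + 93² = 1156 + 8649 = 9805 = n. ✓

n = 9805 = 34² + 93² (one valid representation with x ≤ y).


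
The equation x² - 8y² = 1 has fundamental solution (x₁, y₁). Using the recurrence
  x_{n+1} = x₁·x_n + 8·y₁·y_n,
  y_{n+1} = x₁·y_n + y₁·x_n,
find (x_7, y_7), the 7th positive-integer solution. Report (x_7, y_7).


Step 1: Find the fundamental solution (x₁, y₁) of x² - 8y² = 1.
  Expand √8 as a continued fraction. a₀ = ⌊√8⌋ = 2; iterate m_{k+1} = d_k·a_k − m_k, d_{k+1} = (8 − m_{k+1}²)/d_k, a_{k+1} = ⌊(a₀ + m_{k+1})/d_{k+1}⌋ (starting m₀ = 0, d₀ = 1), with convergents p_k = a_k·p_{k-1} + p_{k-2}, q_k = a_k·q_{k-1} + q_{k-2} (p₋₁ = 1, q₋₁ = 0):
  k = 0: a₀ = 2; p₀/q₀ = 2/1; p₀² − 8·q₀² = 4 − 8 = -4.
  k = 1: m = 2, d = 4, a = ⌊(2 + 2)/4⌋ = 1; p/q = (1·2 + 1)/(1·1 + 0) = 3/1; p² − 8·q² = 9 − 8 = 1.
  The first convergent with p² − 8·q² = 1 gives the fundamental solution (x₁, y₁) = (3, 1).
Step 2: Apply the recurrence (x_{n+1}, y_{n+1}) = (x₁x_n + 8y₁y_n, x₁y_n + y₁x_n) repeatedly.
  From (x_1, y_1) = (3, 1): x_2 = 3·3 + 8·1·1 = 17; y_2 = 3·1 + 1·3 = 6.
  From (x_2, y_2) = (17, 6): x_3 = 3·17 + 8·1·6 = 99; y_3 = 3·6 + 1·17 = 35.
  From (x_3, y_3) = (99, 35): x_4 = 3·99 + 8·1·35 = 577; y_4 = 3·35 + 1·99 = 204.
  From (x_4, y_4) = (577, 204): x_5 = 3·577 + 8·1·204 = 3363; y_5 = 3·204 + 1·577 = 1189.
  From (x_5, y_5) = (3363, 1189): x_6 = 3·3363 + 8·1·1189 = 19601; y_6 = 3·1189 + 1·3363 = 6930.
  From (x_6, y_6) = (19601, 6930): x_7 = 3·19601 + 8·1·6930 = 114243; y_7 = 3·6930 + 1·19601 = 40391.
Step 3: Verify x_7² - 8·y_7² = 13051463049 - 13051463048 = 1 (should be 1). ✓

(x_1, y_1) = (3, 1); (x_7, y_7) = (114243, 40391).


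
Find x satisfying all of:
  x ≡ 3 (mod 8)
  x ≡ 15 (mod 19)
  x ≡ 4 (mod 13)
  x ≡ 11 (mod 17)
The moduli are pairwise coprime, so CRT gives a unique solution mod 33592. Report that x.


Product of moduli M = 8 · 19 · 13 · 17 = 33592.
Merge one congruence at a time:
  Start: x ≡ 3 (mod 8).
  Combine with x ≡ 15 (mod 19); new modulus lcm = 152.
    Write x = 3 + 8·t and substitute into x ≡ 15 (mod 19): 8·t ≡ 15 − 3 = 12 (mod 19).
    The inverse of 8 mod 19 is 12 (since 8·12 = 96 = 5·19 + 1), so t ≡ 12·12 = 144 ≡ 11 (mod 19).
    Then x = 3 + 8·11 = 91, valid modulo lcm(8, 19) = 152: x ≡ 91 (mod 152).
  Combine with x ≡ 4 (mod 13); new modulus lcm = 1976.
    Write x = 91 + 152·t and substitute into x ≡ 4 (mod 13): 152·t ≡ 4 − 91 = -87 (mod 13).
    Reduce coefficients mod 13: 9·t ≡ 4 (mod 13).
    The inverse of 9 mod 13 is 3 (since 9·3 = 27 = 2·13 + 1), so t ≡ 3·4 = 12 ≡ 12 (mod 13).
    Then x = 91 + 152·12 = 1915, valid modulo lcm(152, 13) = 1976: x ≡ 1915 (mod 1976).
  Combine with x ≡ 11 (mod 17); new modulus lcm = 33592.
    Write x = 1915 + 1976·t and substitute into x ≡ 11 (mod 17): 1976·t ≡ 11 − 1915 = -1904 (mod 17).
    Reduce coefficients mod 17: 4·t ≡ 0 (mod 17).
    The inverse of 4 mod 17 is 13 (since 4·13 = 52 = 3·17 + 1), so t ≡ 13·0 = 0 ≡ 0 (mod 17).
    Then x = 1915 + 1976·0 = 1915, valid modulo lcm(1976, 17) = 33592: x ≡ 1915 (mod 33592).
Verify against each original: 1915 mod 8 = 3, 1915 mod 19 = 15, 1915 mod 13 = 4, 1915 mod 17 = 11.

x ≡ 1915 (mod 33592).


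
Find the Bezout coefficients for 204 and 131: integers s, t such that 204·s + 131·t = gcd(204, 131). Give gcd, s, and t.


Euclidean algorithm on (204, 131) — divide until remainder is 0:
  204 = 1 · 131 + 73
  131 = 1 · 73 + 58
  73 = 1 · 58 + 15
  58 = 3 · 15 + 13
  15 = 1 · 13 + 2
  13 = 6 · 2 + 1
  2 = 2 · 1 + 0
gcd(204, 131) = 1.
Track Bezout coefficients alongside the remainders: start with r₀ = 204 = a·1 + b·0 (s = 1, t = 0) and r₁ = 131 = a·0 + b·1 (s = 0, t = 1); each new remainder r_{k+1} = r_{k-1} − q_k·r_k inherits s_{k+1} = s_{k-1} − q_k·s_k, t_{k+1} = t_{k-1} − q_k·t_k, so r_k = a·s_k + b·t_k at every step:
  q = 1: r = 73, s = 1 − 1·0 = 1, t = 0 − 1·1 = -1  (check: 204·1 + 131·(-1) = 73)
  q = 1: r = 58, s = 0 − 1·1 = -1, t = 1 − 1·(-1) = 2  (check: 204·(-1) + 131·2 = 58)
  q = 1: r = 15, s = 1 − 1·(-1) = 2, t = -1 − 1·2 = -3  (check: 204·2 + 131·(-3) = 15)
  q = 3: r = 13, s = -1 − 3·2 = -7, t = 2 − 3·(-3) = 11  (check: 204·(-7) + 131·11 = 13)
  q = 1: r = 2, s = 2 − 1·(-7) = 9, t = -3 − 1·11 = -14  (check: 204·9 + 131·(-14) = 2)
  q = 6: r = 1, s = -7 − 6·9 = -61, t = 11 − 6·(-14) = 95  (check: 204·(-61) + 131·95 = 1)
The row with r = 1 (the gcd) gives the Bezout coefficients s = -61, t = 95.
Result: 204 · (-61) + 131 · (95) = 1.

gcd(204, 131) = 1; s = -61, t = 95 (check: 204·(-61) + 131·95 = 1).


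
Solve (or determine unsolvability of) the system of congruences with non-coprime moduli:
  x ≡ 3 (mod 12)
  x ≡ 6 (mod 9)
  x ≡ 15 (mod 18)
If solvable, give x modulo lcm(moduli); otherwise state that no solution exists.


Moduli 12, 9, 18 are not pairwise coprime, so CRT works modulo lcm(m_i) when all pairwise compatibility conditions hold.
Pairwise compatibility: gcd(m_i, m_j) must divide a_i - a_j for every pair.
Merge one congruence at a time:
  Start: x ≡ 3 (mod 12).
  Combine with x ≡ 6 (mod 9): gcd(12, 9) = 3; 6 - 3 = 3, which IS divisible by 3, so compatible.
    Write x = 3 + 12·t and substitute into x ≡ 6 (mod 9): 12·t ≡ 6 − 3 = 3 (mod 9).
    Divide the congruence (and modulus) by g = 3: 4·t ≡ 1 (mod 3).
    Reduce coefficients mod 3: 1·t ≡ 1 (mod 3).
    So t ≡ 1 (mod 3).
    Then x = 3 + 12·1 = 15, valid modulo lcm(12, 9) = 36: x ≡ 15 (mod 36).
  Combine with x ≡ 15 (mod 18): gcd(36, 18) = 18; 15 - 15 = 0, which IS divisible by 18, so compatible.
    Write x = 15 + 36·t and substitute into x ≡ 15 (mod 18): 36·t ≡ 15 − 15 = 0 (mod 18).
    Divide the congruence (and modulus) by g = 18: 2·t ≡ 0 (mod 1).
    Modulo 1 every t works; take t = 0.
    Then x = 15 + 36·0 = 15, valid modulo lcm(36, 18) = 36: x ≡ 15 (mod 36).
Verify: 15 mod 12 = 3, 15 mod 9 = 6, 15 mod 18 = 15.

x ≡ 15 (mod 36).


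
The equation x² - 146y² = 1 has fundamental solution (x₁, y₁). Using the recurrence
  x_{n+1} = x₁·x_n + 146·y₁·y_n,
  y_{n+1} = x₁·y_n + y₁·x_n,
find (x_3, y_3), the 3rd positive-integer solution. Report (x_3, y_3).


Step 1: Find the fundamental solution (x₁, y₁) of x² - 146y² = 1.
  Expand √146 as a continued fraction. a₀ = ⌊√146⌋ = 12; iterate m_{k+1} = d_k·a_k − m_k, d_{k+1} = (146 − m_{k+1}²)/d_k, a_{k+1} = ⌊(a₀ + m_{k+1})/d_{k+1}⌋ (starting m₀ = 0, d₀ = 1), with convergents p_k = a_k·p_{k-1} + p_{k-2}, q_k = a_k·q_{k-1} + q_{k-2} (p₋₁ = 1, q₋₁ = 0):
  k = 0: a₀ = 12; p₀/q₀ = 12/1; p₀² − 146·q₀² = 144 − 146 = -2.
  k = 1: m = 12, d = 2, a = ⌊(12 + 12)/2⌋ = 12; p/q = (12·12 + 1)/(12·1 + 0) = 145/12; p² − 146·q² = 21025 − 21024 = 1.
  The first convergent with p² − 146·q² = 1 gives the fundamental solution (x₁, y₁) = (145, 12).
Step 2: Apply the recurrence (x_{n+1}, y_{n+1}) = (x₁x_n + 146y₁y_n, x₁y_n + y₁x_n) repeatedly.
  From (x_1, y_1) = (145, 12): x_2 = 145·145 + 146·12·12 = 42049; y_2 = 145·12 + 12·145 = 3480.
  From (x_2, y_2) = (42049, 3480): x_3 = 145·42049 + 146·12·3480 = 12194065; y_3 = 145·3480 + 12·42049 = 1009188.
Step 3: Verify x_3² - 146·y_3² = 148695221224225 - 148695221224224 = 1 (should be 1). ✓

(x_1, y_1) = (145, 12); (x_3, y_3) = (12194065, 1009188).


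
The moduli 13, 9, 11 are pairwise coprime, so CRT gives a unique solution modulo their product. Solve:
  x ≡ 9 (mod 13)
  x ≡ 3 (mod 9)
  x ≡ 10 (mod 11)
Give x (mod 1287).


Moduli 13, 9, 11 are pairwise coprime; by CRT there is a unique solution modulo M = 13 · 9 · 11 = 1287.
Solve pairwise, accumulating the modulus:
  Start with x ≡ 9 (mod 13).
  Combine with x ≡ 3 (mod 9): since gcd(13, 9) = 1, we get a unique residue mod 117.
    Write x = 9 + 13·t and substitute into x ≡ 3 (mod 9): 13·t ≡ 3 − 9 = -6 (mod 9).
    Reduce coefficients mod 9: 4·t ≡ 3 (mod 9).
    The inverse of 4 mod 9 is 7 (since 4·7 = 28 = 3·9 + 1), so t ≡ 7·3 = 21 ≡ 3 (mod 9).
    Then x = 9 + 13·3 = 48, valid modulo lcm(13, 9) = 117: x ≡ 48 (mod 117).
  Combine with x ≡ 10 (mod 11): since gcd(117, 11) = 1, we get a unique residue mod 1287.
    Write x = 48 + 117·t and substitute into x ≡ 10 (mod 11): 117·t ≡ 10 − 48 = -38 (mod 11).
    Reduce coefficients mod 11: 7·t ≡ 6 (mod 11).
    The inverse of 7 mod 11 is 8 (since 7·8 = 56 = 5·11 + 1), so t ≡ 8·6 = 48 ≡ 4 (mod 11).
    Then x = 48 + 117·4 = 516, valid modulo lcm(117, 11) = 1287: x ≡ 516 (mod 1287).
Verify: 516 mod 13 = 9 ✓, 516 mod 9 = 3 ✓, 516 mod 11 = 10 ✓.

x ≡ 516 (mod 1287).


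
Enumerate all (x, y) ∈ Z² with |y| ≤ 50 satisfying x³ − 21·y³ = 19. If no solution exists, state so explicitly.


The equation is x³ - 21y³ = 19. For fixed y, x³ = 21·y³ + 19, so a solution requires the RHS to be a perfect cube.
Strategy: iterate y from -50 to 50, compute RHS = 21·y³ + 19, and check whether it is a (positive or negative) perfect cube.
Check small values of y:
  y = 0: RHS = 19 is not a perfect cube.
  y = 1: RHS = 40 is not a perfect cube.
  y = -1: RHS = -2 is not a perfect cube.
  y = 2: RHS = 187 is not a perfect cube.
  y = -2: RHS = -149 is not a perfect cube.
  y = 3: RHS = 586 is not a perfect cube.
  y = -3: RHS = -548 is not a perfect cube.
Continuing the search up to |y| = 50 finds no solutions either.
No (x, y) in the scanned range satisfies the equation.

No integer solutions with |y| ≤ 50.


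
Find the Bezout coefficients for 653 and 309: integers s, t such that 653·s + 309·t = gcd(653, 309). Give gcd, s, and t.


Euclidean algorithm on (653, 309) — divide until remainder is 0:
  653 = 2 · 309 + 35
  309 = 8 · 35 + 29
  35 = 1 · 29 + 6
  29 = 4 · 6 + 5
  6 = 1 · 5 + 1
  5 = 5 · 1 + 0
gcd(653, 309) = 1.
Track Bezout coefficients alongside the remainders: start with r₀ = 653 = a·1 + b·0 (s = 1, t = 0) and r₁ = 309 = a·0 + b·1 (s = 0, t = 1); each new remainder r_{k+1} = r_{k-1} − q_k·r_k inherits s_{k+1} = s_{k-1} − q_k·s_k, t_{k+1} = t_{k-1} − q_k·t_k, so r_k = a·s_k + b·t_k at every step:
  q = 2: r = 35, s = 1 − 2·0 = 1, t = 0 − 2·1 = -2  (check: 653·1 + 309·(-2) = 35)
  q = 8: r = 29, s = 0 − 8·1 = -8, t = 1 − 8·(-2) = 17  (check: 653·(-8) + 309·17 = 29)
  q = 1: r = 6, s = 1 − 1·(-8) = 9, t = -2 − 1·17 = -19  (check: 653·9 + 309·(-19) = 6)
  q = 4: r = 5, s = -8 − 4·9 = -44, t = 17 − 4·(-19) = 93  (check: 653·(-44) + 309·93 = 5)
  q = 1: r = 1, s = 9 − 1·(-44) = 53, t = -19 − 1·93 = -112  (check: 653·53 + 309·(-112) = 1)
The row with r = 1 (the gcd) gives the Bezout coefficients s = 53, t = -112.
Result: 653 · (53) + 309 · (-112) = 1.

gcd(653, 309) = 1; s = 53, t = -112 (check: 653·53 + 309·(-112) = 1).


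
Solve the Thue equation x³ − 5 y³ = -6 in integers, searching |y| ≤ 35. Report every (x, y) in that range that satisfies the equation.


The equation is x³ - 5y³ = -6. For fixed y, x³ = 5·y³ − 6, so a solution requires the RHS to be a perfect cube.
Strategy: iterate y from -35 to 35, compute RHS = 5·y³ − 6, and check whether it is a (positive or negative) perfect cube.
Check small values of y:
  y = 0: RHS = -6 is not a perfect cube.
  y = 1: RHS = -1 = (-1)³ ⇒ x = -1 works.
  y = -1: RHS = -11 is not a perfect cube.
  y = 2: RHS = 34 is not a perfect cube.
  y = -2: RHS = -46 is not a perfect cube.
  y = 3: RHS = 129 is not a perfect cube.
  y = -3: RHS = -141 is not a perfect cube.
Continuing the search up to |y| = 35 finds no further solutions beyond those listed.
Collected solutions: (-1, 1).

Solutions (with |y| ≤ 35): (-1, 1).


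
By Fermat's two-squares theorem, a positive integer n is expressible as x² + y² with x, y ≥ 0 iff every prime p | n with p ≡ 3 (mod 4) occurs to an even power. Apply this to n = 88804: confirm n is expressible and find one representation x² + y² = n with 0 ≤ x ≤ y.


Step 1: Factor n = 88804 = 2^2 · 149^2.
Step 2: Check the mod-4 condition on each prime factor: 2 = 2 (special); 149 ≡ 1 (mod 4), exponent 2.
All primes ≡ 3 (mod 4) appear to even exponent (or don't appear), so by the two-squares theorem n IS expressible as a sum of two squares.
Step 3: Build a representation. Group n = k² · m with k = 2 and m = 149 · 149 = 22201 (a product of primes ≡ 1 (mod 4)); a representation of m scales to one of n via (k·x)² + (k·y)² = k²(x² + y²). Each prime p ≡ 1 (mod 4) is itself a sum of two squares; find a² by testing p − a² for a perfect square:
  149: 149 − 1² = 148, 149 − 2² = 145, 149 − 3² = 140, 149 − 4² = 133, 149 − 5² = 124, 149 − 6² = 113, 149 − 7² = 100 = 10² ⇒ 149 = 7² + 10².
  Combine using the Brahmagupta–Fibonacci identity (a² + b²)(c² + d²) = (ac − bd)² + (ad + bc)² = (ac + bd)² + (ad − bc)²:
  149 · 149 = 22201: from (7² + 10²)(7² + 10²), take (7·7 − 10·10, 7·10 + 10·7) = (49 − 100, 70 + 70) = (-51, 140); dropping signs (only squares matter) gives (51, 140); check 51² + 140² = 2601 + 19600 = 22201 ✓.
  Scale by k = 2: (2·51, 2·140) = (102, 280).
Step 4: Order so x ≤ y and verify: 102² + 280² = 10404 + 78400 = 88804 = n. ✓

n = 88804 = 102² + 280² (one valid representation with x ≤ y).


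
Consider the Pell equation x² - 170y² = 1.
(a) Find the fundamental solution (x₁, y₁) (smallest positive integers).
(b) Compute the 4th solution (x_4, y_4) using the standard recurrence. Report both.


Step 1: Find the fundamental solution (x₁, y₁) of x² - 170y² = 1.
  Expand √170 as a continued fraction. a₀ = ⌊√170⌋ = 13; iterate m_{k+1} = d_k·a_k − m_k, d_{k+1} = (170 − m_{k+1}²)/d_k, a_{k+1} = ⌊(a₀ + m_{k+1})/d_{k+1}⌋ (starting m₀ = 0, d₀ = 1), with convergents p_k = a_k·p_{k-1} + p_{k-2}, q_k = a_k·q_{k-1} + q_{k-2} (p₋₁ = 1, q₋₁ = 0):
  k = 0: a₀ = 13; p₀/q₀ = 13/1; p₀² − 170·q₀² = 169 − 170 = -1.
  k = 1: m = 13, d = 1, a = ⌊(13 + 13)/1⌋ = 26; p/q = (26·13 + 1)/(26·1 + 0) = 339/26; p² − 170·q² = 114921 − 114920 = 1.
  The first convergent with p² − 170·q² = 1 gives the fundamental solution (x₁, y₁) = (339, 26).
Step 2: Apply the recurrence (x_{n+1}, y_{n+1}) = (x₁x_n + 170y₁y_n, x₁y_n + y₁x_n) repeatedly.
  From (x_1, y_1) = (339, 26): x_2 = 339·339 + 170·26·26 = 229841; y_2 = 339·26 + 26·339 = 17628.
  From (x_2, y_2) = (229841, 17628): x_3 = 339·229841 + 170·26·17628 = 155831859; y_3 = 339·17628 + 26·229841 = 11951758.
  From (x_3, y_3) = (155831859, 11951758): x_4 = 339·155831859 + 170·26·11951758 = 105653770561; y_4 = 339·11951758 + 26·155831859 = 8103274296.
Step 3: Verify x_4² - 170·y_4² = 11162719233756430254721 - 11162719233756430254720 = 1 (should be 1). ✓

(x_1, y_1) = (339, 26); (x_4, y_4) = (105653770561, 8103274296).


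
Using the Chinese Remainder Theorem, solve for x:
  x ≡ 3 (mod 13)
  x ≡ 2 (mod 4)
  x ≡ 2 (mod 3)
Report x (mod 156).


Moduli 13, 4, 3 are pairwise coprime; by CRT there is a unique solution modulo M = 13 · 4 · 3 = 156.
Solve pairwise, accumulating the modulus:
  Start with x ≡ 3 (mod 13).
  Combine with x ≡ 2 (mod 4): since gcd(13, 4) = 1, we get a unique residue mod 52.
    Write x = 3 + 13·t and substitute into x ≡ 2 (mod 4): 13·t ≡ 2 − 3 = -1 (mod 4).
    Reduce coefficients mod 4: 1·t ≡ 3 (mod 4).
    So t ≡ 3 (mod 4).
    Then x = 3 + 13·3 = 42, valid modulo lcm(13, 4) = 52: x ≡ 42 (mod 52).
  Combine with x ≡ 2 (mod 3): since gcd(52, 3) = 1, we get a unique residue mod 156.
    Write x = 42 + 52·t and substitute into x ≡ 2 (mod 3): 52·t ≡ 2 − 42 = -40 (mod 3).
    Reduce coefficients mod 3: 1·t ≡ 2 (mod 3).
    So t ≡ 2 (mod 3).
    Then x = 42 + 52·2 = 146, valid modulo lcm(52, 3) = 156: x ≡ 146 (mod 156).
Verify: 146 mod 13 = 3 ✓, 146 mod 4 = 2 ✓, 146 mod 3 = 2 ✓.

x ≡ 146 (mod 156).


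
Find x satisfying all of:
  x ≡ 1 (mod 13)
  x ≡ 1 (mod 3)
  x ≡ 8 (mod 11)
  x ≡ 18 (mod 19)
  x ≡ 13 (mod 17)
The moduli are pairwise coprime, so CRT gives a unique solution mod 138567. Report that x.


Product of moduli M = 13 · 3 · 11 · 19 · 17 = 138567.
Merge one congruence at a time:
  Start: x ≡ 1 (mod 13).
  Combine with x ≡ 1 (mod 3); new modulus lcm = 39.
    Write x = 1 + 13·t and substitute into x ≡ 1 (mod 3): 13·t ≡ 1 − 1 = 0 (mod 3).
    Reduce coefficients mod 3: 1·t ≡ 0 (mod 3).
    So t ≡ 0 (mod 3).
    Then x = 1 + 13·0 = 1, valid modulo lcm(13, 3) = 39: x ≡ 1 (mod 39).
  Combine with x ≡ 8 (mod 11); new modulus lcm = 429.
    Write x = 1 + 39·t and substitute into x ≡ 8 (mod 11): 39·t ≡ 8 − 1 = 7 (mod 11).
    Reduce coefficients mod 11: 6·t ≡ 7 (mod 11).
    The inverse of 6 mod 11 is 2 (since 6·2 = 12 = 1·11 + 1), so t ≡ 2·7 = 14 ≡ 3 (mod 11).
    Then x = 1 + 39·3 = 118, valid modulo lcm(39, 11) = 429: x ≡ 118 (mod 429).
  Combine with x ≡ 18 (mod 19); new modulus lcm = 8151.
    Write x = 118 + 429·t and substitute into x ≡ 18 (mod 19): 429·t ≡ 18 − 118 = -100 (mod 19).
    Reduce coefficients mod 19: 11·t ≡ 14 (mod 19).
    The inverse of 11 mod 19 is 7 (since 11·7 = 77 = 4·19 + 1), so t ≡ 7·14 = 98 ≡ 3 (mod 19).
    Then x = 118 + 429·3 = 1405, valid modulo lcm(429, 19) = 8151: x ≡ 1405 (mod 8151).
  Combine with x ≡ 13 (mod 17); new modulus lcm = 138567.
    Write x = 1405 + 8151·t and substitute into x ≡ 13 (mod 17): 8151·t ≡ 13 − 1405 = -1392 (mod 17).
    Reduce coefficients mod 17: 8·t ≡ 2 (mod 17).
    The inverse of 8 mod 17 is 15 (since 8·15 = 120 = 7·17 + 1), so t ≡ 15·2 = 30 ≡ 13 (mod 17).
    Then x = 1405 + 8151·13 = 107368, valid modulo lcm(8151, 17) = 138567: x ≡ 107368 (mod 138567).
Verify against each original: 107368 mod 13 = 1, 107368 mod 3 = 1, 107368 mod 11 = 8, 107368 mod 19 = 18, 107368 mod 17 = 13.

x ≡ 107368 (mod 138567).


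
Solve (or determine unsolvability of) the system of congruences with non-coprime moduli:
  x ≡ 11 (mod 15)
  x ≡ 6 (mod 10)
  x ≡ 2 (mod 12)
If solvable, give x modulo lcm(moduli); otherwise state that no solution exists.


Moduli 15, 10, 12 are not pairwise coprime, so CRT works modulo lcm(m_i) when all pairwise compatibility conditions hold.
Pairwise compatibility: gcd(m_i, m_j) must divide a_i - a_j for every pair.
Merge one congruence at a time:
  Start: x ≡ 11 (mod 15).
  Combine with x ≡ 6 (mod 10): gcd(15, 10) = 5; 6 - 11 = -5, which IS divisible by 5, so compatible.
    Write x = 11 + 15·t and substitute into x ≡ 6 (mod 10): 15·t ≡ 6 − 11 = -5 (mod 10).
    Divide the congruence (and modulus) by g = 5: 3·t ≡ -1 (mod 2).
    Reduce coefficients mod 2: 1·t ≡ 1 (mod 2).
    So t ≡ 1 (mod 2).
    Then x = 11 + 15·1 = 26, valid modulo lcm(15, 10) = 30: x ≡ 26 (mod 30).
  Combine with x ≡ 2 (mod 12): gcd(30, 12) = 6; 2 - 26 = -24, which IS divisible by 6, so compatible.
    Write x = 26 + 30·t and substitute into x ≡ 2 (mod 12): 30·t ≡ 2 − 26 = -24 (mod 12).
    Divide the congruence (and modulus) by g = 6: 5·t ≡ -4 (mod 2).
    Reduce coefficients mod 2: 1·t ≡ 0 (mod 2).
    So t ≡ 0 (mod 2).
    Then x = 26 + 30·0 = 26, valid modulo lcm(30, 12) = 60: x ≡ 26 (mod 60).
Verify: 26 mod 15 = 11, 26 mod 10 = 6, 26 mod 12 = 2.

x ≡ 26 (mod 60).


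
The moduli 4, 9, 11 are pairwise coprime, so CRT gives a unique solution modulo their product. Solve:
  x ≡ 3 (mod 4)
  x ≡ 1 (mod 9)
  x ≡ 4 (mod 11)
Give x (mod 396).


Moduli 4, 9, 11 are pairwise coprime; by CRT there is a unique solution modulo M = 4 · 9 · 11 = 396.
Solve pairwise, accumulating the modulus:
  Start with x ≡ 3 (mod 4).
  Combine with x ≡ 1 (mod 9): since gcd(4, 9) = 1, we get a unique residue mod 36.
    Write x = 3 + 4·t and substitute into x ≡ 1 (mod 9): 4·t ≡ 1 − 3 = -2 (mod 9).
    Reduce coefficients mod 9: 4·t ≡ 7 (mod 9).
    The inverse of 4 mod 9 is 7 (since 4·7 = 28 = 3·9 + 1), so t ≡ 7·7 = 49 ≡ 4 (mod 9).
    Then x = 3 + 4·4 = 19, valid modulo lcm(4, 9) = 36: x ≡ 19 (mod 36).
  Combine with x ≡ 4 (mod 11): since gcd(36, 11) = 1, we get a unique residue mod 396.
    Write x = 19 + 36·t and substitute into x ≡ 4 (mod 11): 36·t ≡ 4 − 19 = -15 (mod 11).
    Reduce coefficients mod 11: 3·t ≡ 7 (mod 11).
    The inverse of 3 mod 11 is 4 (since 3·4 = 12 = 1·11 + 1), so t ≡ 4·7 = 28 ≡ 6 (mod 11).
    Then x = 19 + 36·6 = 235, valid modulo lcm(36, 11) = 396: x ≡ 235 (mod 396).
Verify: 235 mod 4 = 3 ✓, 235 mod 9 = 1 ✓, 235 mod 11 = 4 ✓.

x ≡ 235 (mod 396).


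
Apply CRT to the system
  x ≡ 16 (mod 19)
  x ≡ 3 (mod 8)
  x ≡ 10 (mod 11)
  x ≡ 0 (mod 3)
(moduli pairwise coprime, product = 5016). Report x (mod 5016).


Product of moduli M = 19 · 8 · 11 · 3 = 5016.
Merge one congruence at a time:
  Start: x ≡ 16 (mod 19).
  Combine with x ≡ 3 (mod 8); new modulus lcm = 152.
    Write x = 16 + 19·t and substitute into x ≡ 3 (mod 8): 19·t ≡ 3 − 16 = -13 (mod 8).
    Reduce coefficients mod 8: 3·t ≡ 3 (mod 8).
    The inverse of 3 mod 8 is 3 (since 3·3 = 9 = 1·8 + 1), so t ≡ 3·3 = 9 ≡ 1 (mod 8).
    Then x = 16 + 19·1 = 35, valid modulo lcm(19, 8) = 152: x ≡ 35 (mod 152).
  Combine with x ≡ 10 (mod 11); new modulus lcm = 1672.
    Write x = 35 + 152·t and substitute into x ≡ 10 (mod 11): 152·t ≡ 10 − 35 = -25 (mod 11).
    Reduce coefficients mod 11: 9·t ≡ 8 (mod 11).
    The inverse of 9 mod 11 is 5 (since 9·5 = 45 = 4·11 + 1), so t ≡ 5·8 = 40 ≡ 7 (mod 11).
    Then x = 35 + 152·7 = 1099, valid modulo lcm(152, 11) = 1672: x ≡ 1099 (mod 1672).
  Combine with x ≡ 0 (mod 3); new modulus lcm = 5016.
    Write x = 1099 + 1672·t and substitute into x ≡ 0 (mod 3): 1672·t ≡ 0 − 1099 = -1099 (mod 3).
    Reduce coefficients mod 3: 1·t ≡ 2 (mod 3).
    So t ≡ 2 (mod 3).
    Then x = 1099 + 1672·2 = 4443, valid modulo lcm(1672, 3) = 5016: x ≡ 4443 (mod 5016).
Verify against each original: 4443 mod 19 = 16, 4443 mod 8 = 3, 4443 mod 11 = 10, 4443 mod 3 = 0.

x ≡ 4443 (mod 5016).


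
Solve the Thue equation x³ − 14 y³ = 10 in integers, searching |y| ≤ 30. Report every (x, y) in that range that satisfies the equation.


The equation is x³ - 14y³ = 10. For fixed y, x³ = 14·y³ + 10, so a solution requires the RHS to be a perfect cube.
Strategy: iterate y from -30 to 30, compute RHS = 14·y³ + 10, and check whether it is a (positive or negative) perfect cube.
Check small values of y:
  y = 0: RHS = 10 is not a perfect cube.
  y = 1: RHS = 24 is not a perfect cube.
  y = -1: RHS = -4 is not a perfect cube.
  y = 2: RHS = 122 is not a perfect cube.
  y = -2: RHS = -102 is not a perfect cube.
  y = 3: RHS = 388 is not a perfect cube.
  y = -3: RHS = -368 is not a perfect cube.
Continuing the search up to |y| = 30 finds no solutions either.
No (x, y) in the scanned range satisfies the equation.

No integer solutions with |y| ≤ 30.


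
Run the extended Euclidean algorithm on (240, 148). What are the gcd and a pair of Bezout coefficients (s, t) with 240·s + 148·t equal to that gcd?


Euclidean algorithm on (240, 148) — divide until remainder is 0:
  240 = 1 · 148 + 92
  148 = 1 · 92 + 56
  92 = 1 · 56 + 36
  56 = 1 · 36 + 20
  36 = 1 · 20 + 16
  20 = 1 · 16 + 4
  16 = 4 · 4 + 0
gcd(240, 148) = 4.
Track Bezout coefficients alongside the remainders: start with r₀ = 240 = a·1 + b·0 (s = 1, t = 0) and r₁ = 148 = a·0 + b·1 (s = 0, t = 1); each new remainder r_{k+1} = r_{k-1} − q_k·r_k inherits s_{k+1} = s_{k-1} − q_k·s_k, t_{k+1} = t_{k-1} − q_k·t_k, so r_k = a·s_k + b·t_k at every step:
  q = 1: r = 92, s = 1 − 1·0 = 1, t = 0 − 1·1 = -1  (check: 240·1 + 148·(-1) = 92)
  q = 1: r = 56, s = 0 − 1·1 = -1, t = 1 − 1·(-1) = 2  (check: 240·(-1) + 148·2 = 56)
  q = 1: r = 36, s = 1 − 1·(-1) = 2, t = -1 − 1·2 = -3  (check: 240·2 + 148·(-3) = 36)
  q = 1: r = 20, s = -1 − 1·2 = -3, t = 2 − 1·(-3) = 5  (check: 240·(-3) + 148·5 = 20)
  q = 1: r = 16, s = 2 − 1·(-3) = 5, t = -3 − 1·5 = -8  (check: 240·5 + 148·(-8) = 16)
  q = 1: r = 4, s = -3 − 1·5 = -8, t = 5 − 1·(-8) = 13  (check: 240·(-8) + 148·13 = 4)
The row with r = 4 (the gcd) gives the Bezout coefficients s = -8, t = 13.
Result: 240 · (-8) + 148 · (13) = 4.

gcd(240, 148) = 4; s = -8, t = 13 (check: 240·(-8) + 148·13 = 4).


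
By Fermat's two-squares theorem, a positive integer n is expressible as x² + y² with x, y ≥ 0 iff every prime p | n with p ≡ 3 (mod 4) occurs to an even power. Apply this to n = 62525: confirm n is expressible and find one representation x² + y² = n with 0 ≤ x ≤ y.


Step 1: Factor n = 62525 = 5^2 · 41 · 61.
Step 2: Check the mod-4 condition on each prime factor: 5 ≡ 1 (mod 4), exponent 2; 41 ≡ 1 (mod 4), exponent 1; 61 ≡ 1 (mod 4), exponent 1.
All primes ≡ 3 (mod 4) appear to even exponent (or don't appear), so by the two-squares theorem n IS expressible as a sum of two squares.
Step 3: Build a representation. Group n = k² · m with k = 5 and m = 41 · 61 = 2501 (a product of primes ≡ 1 (mod 4)); a representation of m scales to one of n via (k·x)² + (k·y)² = k²(x² + y²). Each prime p ≡ 1 (mod 4) is itself a sum of two squares; find a² by testing p − a² for a perfect square:
  41: 41 − 1² = 40, 41 − 2² = 37, 41 − 3² = 32, 41 − 4² = 25 = 5² ⇒ 41 = 4² + 5².
  61: 61 − 1² = 60, 61 − 2² = 57, 61 − 3² = 52, 61 − 4² = 45, 61 − 5² = 36 = 6² ⇒ 61 = 5² + 6².
  Combine using the Brahmagupta–Fibonacci identity (a² + b²)(c² + d²) = (ac − bd)² + (ad + bc)² = (ac + bd)² + (ad − bc)²:
  41 · 61 = 2501: from (4² + 5²)(5² + 6²), take (4·5 − 5·6, 4·6 + 5·5) = (20 − 30, 24 + 25) = (-10, 49); dropping signs (only squares matter) gives (10, 49); check 10² + 49² = 100 + 2401 = 2501 ✓.
  Scale by k = 5: (5·10, 5·49) = (50, 245).
Step 4: Order so x ≤ y and verify: 50² + 245² = 2500 + 60025 = 62525 = n. ✓

n = 62525 = 50² + 245² (one valid representation with x ≤ y).


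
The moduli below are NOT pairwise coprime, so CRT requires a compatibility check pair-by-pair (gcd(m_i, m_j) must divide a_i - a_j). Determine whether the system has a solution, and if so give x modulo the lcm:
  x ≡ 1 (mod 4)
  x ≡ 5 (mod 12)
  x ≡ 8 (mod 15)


Moduli 4, 12, 15 are not pairwise coprime, so CRT works modulo lcm(m_i) when all pairwise compatibility conditions hold.
Pairwise compatibility: gcd(m_i, m_j) must divide a_i - a_j for every pair.
Merge one congruence at a time:
  Start: x ≡ 1 (mod 4).
  Combine with x ≡ 5 (mod 12): gcd(4, 12) = 4; 5 - 1 = 4, which IS divisible by 4, so compatible.
    Write x = 1 + 4·t and substitute into x ≡ 5 (mod 12): 4·t ≡ 5 − 1 = 4 (mod 12).
    Divide the congruence (and modulus) by g = 4: 1·t ≡ 1 (mod 3).
    So t ≡ 1 (mod 3).
    Then x = 1 + 4·1 = 5, valid modulo lcm(4, 12) = 12: x ≡ 5 (mod 12).
  Combine with x ≡ 8 (mod 15): gcd(12, 15) = 3; 8 - 5 = 3, which IS divisible by 3, so compatible.
    Write x = 5 + 12·t and substitute into x ≡ 8 (mod 15): 12·t ≡ 8 − 5 = 3 (mod 15).
    Divide the congruence (and modulus) by g = 3: 4·t ≡ 1 (mod 5).
    The inverse of 4 mod 5 is 4 (since 4·4 = 16 = 3·5 + 1), so t ≡ 4·1 = 4 ≡ 4 (mod 5).
    Then x = 5 + 12·4 = 53, valid modulo lcm(12, 15) = 60: x ≡ 53 (mod 60).
Verify: 53 mod 4 = 1, 53 mod 12 = 5, 53 mod 15 = 8.

x ≡ 53 (mod 60).


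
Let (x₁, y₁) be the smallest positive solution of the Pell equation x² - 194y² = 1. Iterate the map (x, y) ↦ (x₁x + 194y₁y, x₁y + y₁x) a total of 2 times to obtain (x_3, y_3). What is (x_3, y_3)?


Step 1: Find the fundamental solution (x₁, y₁) of x² - 194y² = 1.
  Expand √194 as a continued fraction. a₀ = ⌊√194⌋ = 13; iterate m_{k+1} = d_k·a_k − m_k, d_{k+1} = (194 − m_{k+1}²)/d_k, a_{k+1} = ⌊(a₀ + m_{k+1})/d_{k+1}⌋ (starting m₀ = 0, d₀ = 1), with convergents p_k = a_k·p_{k-1} + p_{k-2}, q_k = a_k·q_{k-1} + q_{k-2} (p₋₁ = 1, q₋₁ = 0):
  k = 0: a₀ = 13; p₀/q₀ = 13/1; p₀² − 194·q₀² = 169 − 194 = -25.
  k = 1: m = 13, d = 25, a = ⌊(13 + 13)/25⌋ = 1; p/q = (1·13 + 1)/(1·1 + 0) = 14/1; p² − 194·q² = 196 − 194 = 2.
  k = 2: m = 12, d = 2, a = ⌊(13 + 12)/2⌋ = 12; p/q = (12·14 + 13)/(12·1 + 1) = 181/13; p² − 194·q² = 32761 − 32786 = -25.
  k = 3: m = 12, d = 25, a = ⌊(13 + 12)/25⌋ = 1; p/q = (1·181 + 14)/(1·13 + 1) = 195/14; p² − 194·q² = 38025 − 38024 = 1.
  The first convergent with p² − 194·q² = 1 gives the fundamental solution (x₁, y₁) = (195, 14).
Step 2: Apply the recurrence (x_{n+1}, y_{n+1}) = (x₁x_n + 194y₁y_n, x₁y_n + y₁x_n) repeatedly.
  From (x_1, y_1) = (195, 14): x_2 = 195·195 + 194·14·14 = 76049; y_2 = 195·14 + 14·195 = 5460.
  From (x_2, y_2) = (76049, 5460): x_3 = 195·76049 + 194·14·5460 = 29658915; y_3 = 195·5460 + 14·76049 = 2129386.
Step 3: Verify x_3² - 194·y_3² = 879651238977225 - 879651238977224 = 1 (should be 1). ✓

(x_1, y_1) = (195, 14); (x_3, y_3) = (29658915, 2129386).


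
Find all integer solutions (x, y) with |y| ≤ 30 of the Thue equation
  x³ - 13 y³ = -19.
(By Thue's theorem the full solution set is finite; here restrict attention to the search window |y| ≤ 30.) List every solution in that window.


The equation is x³ - 13y³ = -19. For fixed y, x³ = 13·y³ − 19, so a solution requires the RHS to be a perfect cube.
Strategy: iterate y from -30 to 30, compute RHS = 13·y³ − 19, and check whether it is a (positive or negative) perfect cube.
Check small values of y:
  y = 0: RHS = -19 is not a perfect cube.
  y = 1: RHS = -6 is not a perfect cube.
  y = -1: RHS = -32 is not a perfect cube.
  y = 2: RHS = 85 is not a perfect cube.
  y = -2: RHS = -123 is not a perfect cube.
  y = 3: RHS = 332 is not a perfect cube.
  y = -3: RHS = -370 is not a perfect cube.
Continuing the search up to |y| = 30 finds no solutions either.
No (x, y) in the scanned range satisfies the equation.

No integer solutions with |y| ≤ 30.


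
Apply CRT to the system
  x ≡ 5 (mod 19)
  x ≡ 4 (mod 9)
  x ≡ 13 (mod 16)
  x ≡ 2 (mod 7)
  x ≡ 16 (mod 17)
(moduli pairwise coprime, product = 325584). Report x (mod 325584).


Product of moduli M = 19 · 9 · 16 · 7 · 17 = 325584.
Merge one congruence at a time:
  Start: x ≡ 5 (mod 19).
  Combine with x ≡ 4 (mod 9); new modulus lcm = 171.
    Write x = 5 + 19·t and substitute into x ≡ 4 (mod 9): 19·t ≡ 4 − 5 = -1 (mod 9).
    Reduce coefficients mod 9: 1·t ≡ 8 (mod 9).
    So t ≡ 8 (mod 9).
    Then x = 5 + 19·8 = 157, valid modulo lcm(19, 9) = 171: x ≡ 157 (mod 171).
  Combine with x ≡ 13 (mod 16); new modulus lcm = 2736.
    Write x = 157 + 171·t and substitute into x ≡ 13 (mod 16): 171·t ≡ 13 − 157 = -144 (mod 16).
    Reduce coefficients mod 16: 11·t ≡ 0 (mod 16).
    The inverse of 11 mod 16 is 3 (since 11·3 = 33 = 2·16 + 1), so t ≡ 3·0 = 0 ≡ 0 (mod 16).
    Then x = 157 + 171·0 = 157, valid modulo lcm(171, 16) = 2736: x ≡ 157 (mod 2736).
  Combine with x ≡ 2 (mod 7); new modulus lcm = 19152.
    Write x = 157 + 2736·t and substitute into x ≡ 2 (mod 7): 2736·t ≡ 2 − 157 = -155 (mod 7).
    Reduce coefficients mod 7: 6·t ≡ 6 (mod 7).
    The inverse of 6 mod 7 is 6 (since 6·6 = 36 = 5·7 + 1), so t ≡ 6·6 = 36 ≡ 1 (mod 7).
    Then x = 157 + 2736·1 = 2893, valid modulo lcm(2736, 7) = 19152: x ≡ 2893 (mod 19152).
  Combine with x ≡ 16 (mod 17); new modulus lcm = 325584.
    Write x = 2893 + 19152·t and substitute into x ≡ 16 (mod 17): 19152·t ≡ 16 − 2893 = -2877 (mod 17).
    Reduce coefficients mod 17: 10·t ≡ 13 (mod 17).
    The inverse of 10 mod 17 is 12 (since 10·12 = 120 = 7·17 + 1), so t ≡ 12·13 = 156 ≡ 3 (mod 17).
    Then x = 2893 + 19152·3 = 60349, valid modulo lcm(19152, 17) = 325584: x ≡ 60349 (mod 325584).
Verify against each original: 60349 mod 19 = 5, 60349 mod 9 = 4, 60349 mod 16 = 13, 60349 mod 7 = 2, 60349 mod 17 = 16.

x ≡ 60349 (mod 325584).
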